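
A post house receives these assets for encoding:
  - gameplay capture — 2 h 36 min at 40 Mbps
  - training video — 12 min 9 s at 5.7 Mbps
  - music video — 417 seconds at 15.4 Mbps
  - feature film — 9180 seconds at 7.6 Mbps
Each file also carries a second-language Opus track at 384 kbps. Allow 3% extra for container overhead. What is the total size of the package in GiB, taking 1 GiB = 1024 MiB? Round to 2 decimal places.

Audio: 384 kbps = 0.384 Mbps.
gameplay capture: 40.384 Mbps × 9360 s × 1.03 = 389334.1 Mb
training video: 6.084 Mbps × 729 s × 1.03 = 4568.3 Mb
music video: 15.784 Mbps × 417 s × 1.03 = 6779.4 Mb
feature film: 7.984 Mbps × 9180 s × 1.03 = 75491.9 Mb
Total: 476173.7 Mb = 59521.7 MB.
= 55.43 GiB.

55.43 GiB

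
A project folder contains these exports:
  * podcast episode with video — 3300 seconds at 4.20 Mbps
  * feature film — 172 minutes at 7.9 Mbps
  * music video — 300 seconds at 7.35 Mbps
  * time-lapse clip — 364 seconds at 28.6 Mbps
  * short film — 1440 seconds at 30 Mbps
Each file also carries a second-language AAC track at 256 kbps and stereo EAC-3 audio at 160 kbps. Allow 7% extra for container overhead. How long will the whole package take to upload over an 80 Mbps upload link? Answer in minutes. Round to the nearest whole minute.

Audio total: 256 + 160 = 416 kbps = 0.416 Mbps.
podcast episode with video: 4.616 Mbps × 3300 s × 1.07 = 16299.1 Mb
feature film: 8.316 Mbps × 10320 s × 1.07 = 91828.6 Mb
music video: 7.766 Mbps × 300 s × 1.07 = 2492.9 Mb
time-lapse clip: 29.016 Mbps × 364 s × 1.07 = 11301.2 Mb
short film: 30.416 Mbps × 1440 s × 1.07 = 46865.0 Mb
Total: 168786.7 Mb = 21098.3 MB.
At 80 Mbps: 168786.7 / 80 = 2110 s ≈ 35.2 minutes.

35 minutes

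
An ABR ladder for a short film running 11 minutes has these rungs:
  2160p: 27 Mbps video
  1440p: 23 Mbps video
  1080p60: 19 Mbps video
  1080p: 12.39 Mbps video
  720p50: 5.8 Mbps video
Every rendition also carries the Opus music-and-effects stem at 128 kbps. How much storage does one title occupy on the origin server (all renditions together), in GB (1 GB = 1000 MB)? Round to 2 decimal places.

11 min = 660 s
Audio: 128 kbps = 0.128 Mbps.
Sum of rendition bitrates: (27+0.128) + (23+0.128) + (19+0.128) + (12.39+0.128) + (5.8+0.128) = 87.830 Mbps.
× 660 s = 57,968 Mb = 7,246 MB = 7.246 GB.

7.25 GB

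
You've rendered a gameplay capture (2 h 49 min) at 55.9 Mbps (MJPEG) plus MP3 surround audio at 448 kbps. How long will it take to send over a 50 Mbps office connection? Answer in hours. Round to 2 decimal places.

3.17 hours

2 h 49 min = 169 min = 10140 s
Audio: 448 kbps = 0.448 Mbps.
Total bitrate: 56.348 Mbps.
File: 56.348 Mbps × 10140 s = 571368.7 Mb.
At 50 Mbps: 571368.7 / 50 = 11427.4 s ≈ 3.17 hours.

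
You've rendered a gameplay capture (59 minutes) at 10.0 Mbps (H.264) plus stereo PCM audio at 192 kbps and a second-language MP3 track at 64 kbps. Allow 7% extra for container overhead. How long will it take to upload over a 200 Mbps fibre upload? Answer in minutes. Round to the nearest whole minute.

59 min = 3540 s
Audio total: 192 + 64 = 256 kbps = 0.256 Mbps.
Total bitrate: 10.256 Mbps.
File: 10.256 Mbps × 3540 s = 36306.2 Mb.
With 7% container overhead: ×1.07. → 38847.7 Mb.
At 200 Mbps: 38847.7 / 200 = 194.2 s ≈ 3.24 minutes.

3 minutes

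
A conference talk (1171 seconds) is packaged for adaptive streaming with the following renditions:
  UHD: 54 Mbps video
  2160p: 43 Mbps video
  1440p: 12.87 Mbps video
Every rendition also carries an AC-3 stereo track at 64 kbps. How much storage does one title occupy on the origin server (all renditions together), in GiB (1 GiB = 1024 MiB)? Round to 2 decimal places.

15.00 GiB

Audio: 64 kbps = 0.064 Mbps.
Sum of rendition bitrates: (54+0.064) + (43+0.064) + (12.87+0.064) = 110.062 Mbps.
× 1171 s = 128,883 Mb = 16,110 MB = 15.00 GiB.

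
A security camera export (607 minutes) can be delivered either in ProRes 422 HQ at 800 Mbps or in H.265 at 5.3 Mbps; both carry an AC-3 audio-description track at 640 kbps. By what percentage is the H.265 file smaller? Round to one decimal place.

607 min = 36420 s
Audio: 640 kbps = 0.640 Mbps.
ProRes 422 HQ: 800.640 Mbps × 36420 s = 29159308.8 Mb = 3394.590 GiB.
H.265: 5.940 Mbps × 36420 s = 216334.8 Mb = 25.185 GiB.
Reduction: (1 − 25.185/3394.590) × 100 = 99.26%.

99.3%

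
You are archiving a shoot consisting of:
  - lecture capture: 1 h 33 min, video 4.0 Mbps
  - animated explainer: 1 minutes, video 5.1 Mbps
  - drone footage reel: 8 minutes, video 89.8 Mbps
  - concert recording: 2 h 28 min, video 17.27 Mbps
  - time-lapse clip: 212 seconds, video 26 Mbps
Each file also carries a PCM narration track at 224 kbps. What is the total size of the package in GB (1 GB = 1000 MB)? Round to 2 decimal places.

Audio: 224 kbps = 0.224 Mbps.
lecture capture: 4.224 Mbps × 5580 s = 23569.9 Mb
animated explainer: 5.324 Mbps × 60 s = 319.4 Mb
drone footage reel: 90.024 Mbps × 480 s = 43211.5 Mb
concert recording: 17.494 Mbps × 8880 s = 155346.7 Mb
time-lapse clip: 26.224 Mbps × 212 s = 5559.5 Mb
Total: 228007.1 Mb = 28500.9 MB.
= 28.50 GB.

28.50 GB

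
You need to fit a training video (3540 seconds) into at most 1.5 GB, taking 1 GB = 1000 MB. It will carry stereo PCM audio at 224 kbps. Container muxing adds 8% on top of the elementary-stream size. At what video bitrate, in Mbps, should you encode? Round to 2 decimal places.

2.91 Mbps

Budget: 1.5 GB = 12000.0 Mb.
Stream payload after overhead: 12000.0 / 1.08 = 11111.1 Mb.
Total bitrate budget: 11111.1 Mb / 3540 s = 3.139 Mbps.
Audio: 224 kbps = 0.224 Mbps.
Video: 3.139 − 0.224 = 2.915 Mbps.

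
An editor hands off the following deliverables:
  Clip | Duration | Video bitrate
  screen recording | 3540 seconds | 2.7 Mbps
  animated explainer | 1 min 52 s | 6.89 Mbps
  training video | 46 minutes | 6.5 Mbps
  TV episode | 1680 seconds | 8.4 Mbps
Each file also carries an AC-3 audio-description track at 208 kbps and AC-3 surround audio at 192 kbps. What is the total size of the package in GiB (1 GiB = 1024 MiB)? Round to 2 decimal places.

Audio total: 208 + 192 = 400 kbps = 0.400 Mbps.
screen recording: 3.100 Mbps × 3540 s = 10974.0 Mb
animated explainer: 7.290 Mbps × 112 s = 816.5 Mb
training video: 6.900 Mbps × 2760 s = 19044.0 Mb
TV episode: 8.800 Mbps × 1680 s = 14784.0 Mb
Total: 45618.5 Mb = 5702.3 MB.
= 5.311 GiB.

5.31 GiB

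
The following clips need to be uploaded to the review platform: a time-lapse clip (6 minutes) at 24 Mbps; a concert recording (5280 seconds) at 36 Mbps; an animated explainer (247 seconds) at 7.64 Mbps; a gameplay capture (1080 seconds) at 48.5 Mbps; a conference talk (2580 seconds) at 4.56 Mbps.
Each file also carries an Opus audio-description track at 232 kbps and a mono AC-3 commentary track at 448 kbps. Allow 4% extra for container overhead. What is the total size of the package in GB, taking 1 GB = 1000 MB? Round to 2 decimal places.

Audio total: 232 + 448 = 680 kbps = 0.680 Mbps.
time-lapse clip: 24.680 Mbps × 360 s × 1.04 = 9240.2 Mb
concert recording: 36.680 Mbps × 5280 s × 1.04 = 201417.2 Mb
animated explainer: 8.320 Mbps × 247 s × 1.04 = 2137.2 Mb
gameplay capture: 49.180 Mbps × 1080 s × 1.04 = 55239.0 Mb
conference talk: 5.240 Mbps × 2580 s × 1.04 = 14060.0 Mb
Total: 282093.6 Mb = 35261.7 MB.
= 35.26 GB.

35.26 GB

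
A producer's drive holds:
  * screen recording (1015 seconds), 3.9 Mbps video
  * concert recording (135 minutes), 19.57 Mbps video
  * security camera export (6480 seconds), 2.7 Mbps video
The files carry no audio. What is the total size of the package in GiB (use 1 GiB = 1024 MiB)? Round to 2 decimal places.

screen recording: 3.900 Mbps × 1015 s = 3958.5 Mb
concert recording: 19.570 Mbps × 8100 s = 158517.0 Mb
security camera export: 2.700 Mbps × 6480 s = 17496.0 Mb
Total: 179971.5 Mb = 22496.4 MB.
= 20.95 GiB.

20.95 GiB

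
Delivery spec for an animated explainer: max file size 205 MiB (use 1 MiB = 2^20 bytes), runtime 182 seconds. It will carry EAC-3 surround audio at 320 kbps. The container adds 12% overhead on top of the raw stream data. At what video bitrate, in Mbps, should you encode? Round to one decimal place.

Budget: 205 MiB = 1719.7 Mb.
Stream payload after overhead: 1719.7 / 1.12 = 1535.4 Mb.
Total bitrate budget: 1535.4 Mb / 182 s = 8.436 Mbps.
Audio: 320 kbps = 0.320 Mbps.
Video: 8.436 − 0.320 = 8.116 Mbps.

8.1 Mbps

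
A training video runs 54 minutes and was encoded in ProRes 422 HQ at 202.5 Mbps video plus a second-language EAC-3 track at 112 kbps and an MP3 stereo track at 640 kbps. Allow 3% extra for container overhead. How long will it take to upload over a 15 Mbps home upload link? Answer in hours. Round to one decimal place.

54 min = 3240 s
Audio total: 112 + 640 = 752 kbps = 0.752 Mbps.
Total bitrate: 203.252 Mbps.
File: 203.252 Mbps × 3240 s = 658536.5 Mb.
With 3% container overhead: ×1.03. → 678292.6 Mb.
At 15 Mbps: 678292.6 / 15 = 45219.5 s ≈ 12.6 hours.

12.6 hours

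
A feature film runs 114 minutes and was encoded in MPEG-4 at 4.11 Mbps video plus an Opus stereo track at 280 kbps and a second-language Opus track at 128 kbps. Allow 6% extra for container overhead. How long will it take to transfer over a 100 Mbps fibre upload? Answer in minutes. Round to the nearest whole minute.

5 minutes

114 min = 6840 s
Audio total: 280 + 128 = 408 kbps = 0.408 Mbps.
Total bitrate: 4.518 Mbps.
File: 4.518 Mbps × 6840 s = 30903.1 Mb.
With 6% container overhead: ×1.06. → 32757.3 Mb.
At 100 Mbps: 32757.3 / 100 = 327.6 s ≈ 5.46 minutes.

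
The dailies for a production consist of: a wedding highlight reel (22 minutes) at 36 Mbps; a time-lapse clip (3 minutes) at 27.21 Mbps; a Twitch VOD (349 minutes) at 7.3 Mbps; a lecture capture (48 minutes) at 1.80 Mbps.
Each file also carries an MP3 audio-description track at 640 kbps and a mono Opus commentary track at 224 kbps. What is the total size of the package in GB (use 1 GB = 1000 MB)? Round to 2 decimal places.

29.04 GB

Audio total: 640 + 224 = 864 kbps = 0.864 Mbps.
wedding highlight reel: 36.864 Mbps × 1320 s = 48660.5 Mb
time-lapse clip: 28.074 Mbps × 180 s = 5053.3 Mb
Twitch VOD: 8.164 Mbps × 20940 s = 170954.2 Mb
lecture capture: 2.664 Mbps × 2880 s = 7672.3 Mb
Total: 232340.3 Mb = 29042.5 MB.
= 29.04 GB.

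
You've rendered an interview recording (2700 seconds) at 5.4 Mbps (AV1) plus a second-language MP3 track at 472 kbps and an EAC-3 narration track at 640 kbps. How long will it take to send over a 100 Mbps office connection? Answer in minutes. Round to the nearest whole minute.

Audio total: 472 + 640 = 1112 kbps = 1.112 Mbps.
Total bitrate: 6.512 Mbps.
File: 6.512 Mbps × 2700 s = 17582.4 Mb.
At 100 Mbps: 17582.4 / 100 = 175.8 s ≈ 2.93 minutes.

3 minutes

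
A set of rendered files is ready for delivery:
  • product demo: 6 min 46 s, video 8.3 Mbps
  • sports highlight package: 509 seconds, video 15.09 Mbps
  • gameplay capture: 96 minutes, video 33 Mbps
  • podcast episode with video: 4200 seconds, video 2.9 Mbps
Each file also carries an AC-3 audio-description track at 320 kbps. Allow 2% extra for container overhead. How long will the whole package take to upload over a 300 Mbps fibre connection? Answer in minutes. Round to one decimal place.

Audio: 320 kbps = 0.320 Mbps.
product demo: 8.620 Mbps × 406 s × 1.02 = 3569.7 Mb
sports highlight package: 15.410 Mbps × 509 s × 1.02 = 8000.6 Mb
gameplay capture: 33.320 Mbps × 5760 s × 1.02 = 195761.7 Mb
podcast episode with video: 3.220 Mbps × 4200 s × 1.02 = 13794.5 Mb
Total: 221126.4 Mb = 27640.8 MB.
At 300 Mbps: 221126.4 / 300 = 737 s ≈ 12.3 minutes.

12.3 minutes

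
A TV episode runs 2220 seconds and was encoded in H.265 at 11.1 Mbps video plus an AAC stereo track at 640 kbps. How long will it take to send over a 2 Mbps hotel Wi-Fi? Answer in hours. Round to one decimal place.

Audio: 640 kbps = 0.640 Mbps.
Total bitrate: 11.740 Mbps.
File: 11.740 Mbps × 2220 s = 26062.8 Mb.
At 2 Mbps: 26062.8 / 2 = 13031.4 s ≈ 3.62 hours.

3.6 hours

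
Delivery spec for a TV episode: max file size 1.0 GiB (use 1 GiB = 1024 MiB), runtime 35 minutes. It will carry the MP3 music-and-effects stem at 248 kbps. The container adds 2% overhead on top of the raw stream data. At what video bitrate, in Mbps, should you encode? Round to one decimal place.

Budget: 1.0 GiB = 8589.9 Mb.
Stream payload after overhead: 8589.9 / 1.02 = 8421.5 Mb.
35 min = 2100 s
Total bitrate budget: 8421.5 Mb / 2100 s = 4.010 Mbps.
Audio: 248 kbps = 0.248 Mbps.
Video: 4.010 − 0.248 = 3.762 Mbps.

3.8 Mbps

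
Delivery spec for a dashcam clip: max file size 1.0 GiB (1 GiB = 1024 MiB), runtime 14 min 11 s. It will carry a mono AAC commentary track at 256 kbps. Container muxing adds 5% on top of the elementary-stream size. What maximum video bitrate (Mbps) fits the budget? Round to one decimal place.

9.4 Mbps

Budget: 1.0 GiB = 8589.9 Mb.
Stream payload after overhead: 8589.9 / 1.05 = 8180.9 Mb.
14 min 11 s = 851 s
Total bitrate budget: 8180.9 Mb / 851 s = 9.613 Mbps.
Audio: 256 kbps = 0.256 Mbps.
Video: 9.613 − 0.256 = 9.357 Mbps.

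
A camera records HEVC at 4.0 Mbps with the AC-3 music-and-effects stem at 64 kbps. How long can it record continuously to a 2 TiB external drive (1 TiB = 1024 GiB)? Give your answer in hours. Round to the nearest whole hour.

1202 hours

Audio: 64 kbps = 0.064 Mbps.
Total bitrate: 4.0 + 0.064 = 4.064 Mbps.
Capacity: 2 TiB = 17,592,186 Mb.
Recording time: 17,592,186 / 4.064 = 4,328,786 s ≈ 1,202 hours.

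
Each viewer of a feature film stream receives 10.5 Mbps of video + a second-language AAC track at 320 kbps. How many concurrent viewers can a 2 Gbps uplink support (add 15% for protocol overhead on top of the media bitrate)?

160

Audio: 320 kbps = 0.320 Mbps.
Per-viewer media rate: 10.820 Mbps.
On the wire with 15% overhead: 12.443 Mbps.
2 Gbps = 2,000 Mbps; 2,000 / 12.443 = 160.73 → 160 viewers.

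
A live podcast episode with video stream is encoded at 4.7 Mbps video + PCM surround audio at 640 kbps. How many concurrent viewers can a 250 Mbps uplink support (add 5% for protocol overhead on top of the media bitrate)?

44

Audio: 640 kbps = 0.640 Mbps.
Per-viewer media rate: 5.340 Mbps.
On the wire with 5% overhead: 5.607 Mbps.
250 Mbps = 250.0 Mbps; 250.0 / 5.607 = 44.59 → 44 viewers.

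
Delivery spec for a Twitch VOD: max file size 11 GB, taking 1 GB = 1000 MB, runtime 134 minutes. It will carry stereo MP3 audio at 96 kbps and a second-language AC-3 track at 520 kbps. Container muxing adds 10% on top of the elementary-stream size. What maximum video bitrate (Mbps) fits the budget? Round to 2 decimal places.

9.33 Mbps

Budget: 11 GB = 88000.0 Mb.
Stream payload after overhead: 88000.0 / 1.10 = 80000.0 Mb.
134 min = 8040 s
Total bitrate budget: 80000.0 Mb / 8040 s = 9.950 Mbps.
Audio total: 96 + 520 = 616 kbps = 0.616 Mbps.
Video: 9.950 − 0.616 = 9.334 Mbps.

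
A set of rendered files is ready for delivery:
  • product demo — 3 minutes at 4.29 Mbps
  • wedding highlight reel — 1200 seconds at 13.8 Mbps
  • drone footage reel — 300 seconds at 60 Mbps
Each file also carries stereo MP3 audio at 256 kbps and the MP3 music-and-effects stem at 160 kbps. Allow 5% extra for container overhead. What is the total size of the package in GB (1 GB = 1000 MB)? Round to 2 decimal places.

Audio total: 256 + 160 = 416 kbps = 0.416 Mbps.
product demo: 4.706 Mbps × 180 s × 1.05 = 889.4 Mb
wedding highlight reel: 14.216 Mbps × 1200 s × 1.05 = 17912.2 Mb
drone footage reel: 60.416 Mbps × 300 s × 1.05 = 19031.0 Mb
Total: 37832.6 Mb = 4729.1 MB.
= 4.729 GB.

4.73 GB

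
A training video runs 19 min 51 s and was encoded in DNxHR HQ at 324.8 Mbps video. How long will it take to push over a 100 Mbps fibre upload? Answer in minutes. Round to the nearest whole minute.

19 min 51 s = 1191 s
File: 324.800 Mbps × 1191 s = 386836.8 Mb.
At 100 Mbps: 386836.8 / 100 = 3868.4 s ≈ 64.5 minutes.

64 minutes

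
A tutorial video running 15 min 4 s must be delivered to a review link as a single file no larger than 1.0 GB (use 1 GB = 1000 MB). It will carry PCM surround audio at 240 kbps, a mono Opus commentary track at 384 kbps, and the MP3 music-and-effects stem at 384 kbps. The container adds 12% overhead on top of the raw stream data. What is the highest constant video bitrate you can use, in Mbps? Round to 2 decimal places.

6.89 Mbps

Budget: 1.0 GB = 8000.0 Mb.
Stream payload after overhead: 8000.0 / 1.12 = 7142.9 Mb.
15 min 4 s = 904 s
Total bitrate budget: 7142.9 Mb / 904 s = 7.901 Mbps.
Audio total: 240 + 384 + 384 = 1008 kbps = 1.008 Mbps.
Video: 7.901 − 1.008 = 6.893 Mbps.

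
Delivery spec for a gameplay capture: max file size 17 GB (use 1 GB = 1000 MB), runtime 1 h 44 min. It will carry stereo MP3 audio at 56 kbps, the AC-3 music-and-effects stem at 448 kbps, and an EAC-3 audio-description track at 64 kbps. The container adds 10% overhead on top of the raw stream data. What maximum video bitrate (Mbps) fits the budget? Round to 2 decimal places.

Budget: 17 GB = 136000.0 Mb.
Stream payload after overhead: 136000.0 / 1.10 = 123636.4 Mb.
1 h 44 min = 104 min = 6240 s
Total bitrate budget: 123636.4 Mb / 6240 s = 19.814 Mbps.
Audio total: 56 + 448 + 64 = 568 kbps = 0.568 Mbps.
Video: 19.814 − 0.568 = 19.246 Mbps.

19.25 Mbps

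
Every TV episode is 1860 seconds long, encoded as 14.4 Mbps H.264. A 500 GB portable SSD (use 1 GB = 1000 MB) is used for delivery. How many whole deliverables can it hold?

149

Per item: 14.400 Mbps × 1860 s = 26,784 Mb = 3,348 MB.
Capacity: 500 GB = 4,000,000 Mb; 149.34 items → 149 complete.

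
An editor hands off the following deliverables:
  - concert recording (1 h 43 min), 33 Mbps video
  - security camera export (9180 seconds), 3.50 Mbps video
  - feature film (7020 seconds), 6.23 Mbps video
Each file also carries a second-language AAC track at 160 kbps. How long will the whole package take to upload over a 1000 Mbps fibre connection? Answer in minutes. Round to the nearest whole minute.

5 minutes

Audio: 160 kbps = 0.160 Mbps.
concert recording: 33.160 Mbps × 6180 s = 204928.8 Mb
security camera export: 3.660 Mbps × 9180 s = 33598.8 Mb
feature film: 6.390 Mbps × 7020 s = 44857.8 Mb
Total: 283385.4 Mb = 35423.2 MB.
At 1000 Mbps: 283385.4 / 1000 = 283 s ≈ 4.72 minutes.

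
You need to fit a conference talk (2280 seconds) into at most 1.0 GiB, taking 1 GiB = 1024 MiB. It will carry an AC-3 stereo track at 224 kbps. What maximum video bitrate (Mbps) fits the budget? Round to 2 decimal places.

Budget: 1.0 GiB = 8589.9 Mb.
Total bitrate budget: 8589.9 Mb / 2280 s = 3.768 Mbps.
Audio: 224 kbps = 0.224 Mbps.
Video: 3.768 − 0.224 = 3.544 Mbps.

3.54 Mbps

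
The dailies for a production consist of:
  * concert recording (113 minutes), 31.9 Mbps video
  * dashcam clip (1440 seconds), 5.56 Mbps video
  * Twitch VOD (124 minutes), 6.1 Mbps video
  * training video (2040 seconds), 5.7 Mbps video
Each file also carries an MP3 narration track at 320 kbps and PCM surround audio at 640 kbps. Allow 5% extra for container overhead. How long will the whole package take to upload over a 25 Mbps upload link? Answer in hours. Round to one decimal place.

Audio total: 320 + 640 = 960 kbps = 0.960 Mbps.
concert recording: 32.860 Mbps × 6780 s × 1.05 = 233930.3 Mb
dashcam clip: 6.520 Mbps × 1440 s × 1.05 = 9858.2 Mb
Twitch VOD: 7.060 Mbps × 7440 s × 1.05 = 55152.7 Mb
training video: 6.660 Mbps × 2040 s × 1.05 = 14265.7 Mb
Total: 313207.0 Mb = 39150.9 MB.
At 25 Mbps: 313207.0 / 25 = 12528 s ≈ 3.48 hours.

3.5 hours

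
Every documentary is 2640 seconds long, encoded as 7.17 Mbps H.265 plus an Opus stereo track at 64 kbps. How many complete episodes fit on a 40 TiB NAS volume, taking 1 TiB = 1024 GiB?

Audio: 64 kbps = 0.064 Mbps.
Total bitrate: 7.234 Mbps.
Per item: 7.234 Mbps × 2640 s = 19,098 Mb = 2,387 MB.
Capacity: 40 TiB = 351,843,721 Mb; 18423.30 items → 18423 complete.

18423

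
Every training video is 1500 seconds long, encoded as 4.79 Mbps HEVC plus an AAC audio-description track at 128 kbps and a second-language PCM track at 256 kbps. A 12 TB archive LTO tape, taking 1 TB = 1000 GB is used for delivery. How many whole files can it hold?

Audio total: 128 + 256 = 384 kbps = 0.384 Mbps.
Total bitrate: 5.174 Mbps.
Per item: 5.174 Mbps × 1500 s = 7,761 Mb = 970.1 MB.
Capacity: 12 TB = 96,000,000 Mb; 12369.54 items → 12369 complete.

12369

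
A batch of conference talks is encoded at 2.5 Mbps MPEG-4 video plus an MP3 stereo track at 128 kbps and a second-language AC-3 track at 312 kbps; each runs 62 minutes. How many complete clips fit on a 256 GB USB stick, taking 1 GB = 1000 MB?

62 min = 3720 s
Audio total: 128 + 312 = 440 kbps = 0.440 Mbps.
Total bitrate: 2.940 Mbps.
Per item: 2.940 Mbps × 3720 s = 10,937 Mb = 1,367 MB.
Capacity: 256 GB = 2,048,000 Mb; 187.26 items → 187 complete.

187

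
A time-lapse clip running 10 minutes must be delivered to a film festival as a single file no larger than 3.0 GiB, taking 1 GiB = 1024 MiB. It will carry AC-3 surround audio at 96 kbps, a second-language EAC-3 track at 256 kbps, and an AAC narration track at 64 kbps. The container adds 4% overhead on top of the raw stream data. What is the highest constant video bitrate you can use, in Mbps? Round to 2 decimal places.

40.88 Mbps

Budget: 3.0 GiB = 25769.8 Mb.
Stream payload after overhead: 25769.8 / 1.04 = 24778.7 Mb.
10 min = 600 s
Total bitrate budget: 24778.7 Mb / 600 s = 41.298 Mbps.
Audio total: 96 + 256 + 64 = 416 kbps = 0.416 Mbps.
Video: 41.298 − 0.416 = 40.882 Mbps.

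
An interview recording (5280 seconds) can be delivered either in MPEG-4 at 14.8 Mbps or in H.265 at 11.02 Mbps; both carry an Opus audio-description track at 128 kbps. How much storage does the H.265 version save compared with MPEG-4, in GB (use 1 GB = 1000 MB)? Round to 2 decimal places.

Audio: 128 kbps = 0.128 Mbps.
MPEG-4: 14.928 Mbps × 5280 s = 78819.8 Mb = 9.852 GB.
H.265: 11.148 Mbps × 5280 s = 58861.4 Mb = 7.358 GB.
Saving: 9.852 − 7.358 = 2.495 GB.

2.49 GB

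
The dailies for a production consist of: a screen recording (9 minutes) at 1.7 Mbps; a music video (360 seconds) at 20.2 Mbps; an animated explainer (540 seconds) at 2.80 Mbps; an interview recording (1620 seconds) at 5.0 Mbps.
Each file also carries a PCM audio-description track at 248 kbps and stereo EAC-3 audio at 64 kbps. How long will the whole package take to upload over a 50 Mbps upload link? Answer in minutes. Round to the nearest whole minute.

Audio total: 248 + 64 = 312 kbps = 0.312 Mbps.
screen recording: 2.012 Mbps × 540 s = 1086.5 Mb
music video: 20.512 Mbps × 360 s = 7384.3 Mb
animated explainer: 3.112 Mbps × 540 s = 1680.5 Mb
interview recording: 5.312 Mbps × 1620 s = 8605.4 Mb
Total: 18756.7 Mb = 2344.6 MB.
At 50 Mbps: 18756.7 / 50 = 375 s ≈ 6.25 minutes.

6 minutes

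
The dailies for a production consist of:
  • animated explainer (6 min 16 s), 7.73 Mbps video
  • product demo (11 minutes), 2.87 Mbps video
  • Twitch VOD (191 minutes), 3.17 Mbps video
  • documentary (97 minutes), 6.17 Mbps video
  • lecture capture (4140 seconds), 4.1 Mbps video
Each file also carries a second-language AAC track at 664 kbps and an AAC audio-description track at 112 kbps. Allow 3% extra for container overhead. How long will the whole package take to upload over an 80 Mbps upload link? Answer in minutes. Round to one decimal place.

Audio total: 664 + 112 = 776 kbps = 0.776 Mbps.
animated explainer: 8.506 Mbps × 376 s × 1.03 = 3294.2 Mb
product demo: 3.646 Mbps × 660 s × 1.03 = 2478.6 Mb
Twitch VOD: 3.946 Mbps × 11460 s × 1.03 = 46577.8 Mb
documentary: 6.946 Mbps × 5820 s × 1.03 = 41638.5 Mb
lecture capture: 4.876 Mbps × 4140 s × 1.03 = 20792.2 Mb
Total: 114781.3 Mb = 14347.7 MB.
At 80 Mbps: 114781.3 / 80 = 1435 s ≈ 23.9 minutes.

23.9 minutes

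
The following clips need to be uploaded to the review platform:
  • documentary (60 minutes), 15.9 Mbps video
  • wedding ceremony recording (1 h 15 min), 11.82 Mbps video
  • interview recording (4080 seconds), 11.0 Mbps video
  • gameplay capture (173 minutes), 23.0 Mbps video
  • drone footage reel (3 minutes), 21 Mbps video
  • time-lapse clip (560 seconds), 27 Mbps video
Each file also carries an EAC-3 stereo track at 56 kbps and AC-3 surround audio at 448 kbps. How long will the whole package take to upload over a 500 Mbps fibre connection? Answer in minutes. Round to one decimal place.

14.2 minutes

Audio total: 56 + 448 = 504 kbps = 0.504 Mbps.
documentary: 16.404 Mbps × 3600 s = 59054.4 Mb
wedding ceremony recording: 12.324 Mbps × 4500 s = 55458.0 Mb
interview recording: 11.504 Mbps × 4080 s = 46936.3 Mb
gameplay capture: 23.504 Mbps × 10380 s = 243971.5 Mb
drone footage reel: 21.504 Mbps × 180 s = 3870.7 Mb
time-lapse clip: 27.504 Mbps × 560 s = 15402.2 Mb
Total: 424693.2 Mb = 53086.7 MB.
At 500 Mbps: 424693.2 / 500 = 849 s ≈ 14.2 minutes.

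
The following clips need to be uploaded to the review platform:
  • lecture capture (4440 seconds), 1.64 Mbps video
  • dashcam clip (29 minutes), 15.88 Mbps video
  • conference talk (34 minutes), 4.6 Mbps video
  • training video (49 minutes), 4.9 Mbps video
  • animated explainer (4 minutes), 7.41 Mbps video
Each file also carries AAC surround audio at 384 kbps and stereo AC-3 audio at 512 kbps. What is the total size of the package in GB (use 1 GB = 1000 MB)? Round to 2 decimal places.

Audio total: 384 + 512 = 896 kbps = 0.896 Mbps.
lecture capture: 2.536 Mbps × 4440 s = 11259.8 Mb
dashcam clip: 16.776 Mbps × 1740 s = 29190.2 Mb
conference talk: 5.496 Mbps × 2040 s = 11211.8 Mb
training video: 5.796 Mbps × 2940 s = 17040.2 Mb
animated explainer: 8.306 Mbps × 240 s = 1993.4 Mb
Total: 70695.6 Mb = 8837.0 MB.
= 8.837 GB.

8.84 GB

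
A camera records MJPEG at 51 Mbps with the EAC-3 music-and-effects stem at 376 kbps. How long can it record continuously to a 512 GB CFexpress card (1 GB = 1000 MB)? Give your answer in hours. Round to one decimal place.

Audio: 376 kbps = 0.376 Mbps.
Total bitrate: 51 + 0.376 = 51.376 Mbps.
Capacity: 512 GB = 4,096,000 Mb.
Recording time: 4,096,000 / 51.376 = 79,726 s ≈ 22.1 hours.

22.1 hours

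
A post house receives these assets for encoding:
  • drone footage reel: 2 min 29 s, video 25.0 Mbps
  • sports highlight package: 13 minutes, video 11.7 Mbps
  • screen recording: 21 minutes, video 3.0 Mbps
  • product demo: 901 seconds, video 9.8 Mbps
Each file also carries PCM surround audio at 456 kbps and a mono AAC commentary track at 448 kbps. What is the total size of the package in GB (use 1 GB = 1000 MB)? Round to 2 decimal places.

Audio total: 456 + 448 = 904 kbps = 0.904 Mbps.
drone footage reel: 25.904 Mbps × 149 s = 3859.7 Mb
sports highlight package: 12.604 Mbps × 780 s = 9831.1 Mb
screen recording: 3.904 Mbps × 1260 s = 4919.0 Mb
product demo: 10.704 Mbps × 901 s = 9644.3 Mb
Total: 28254.2 Mb = 3531.8 MB.
= 3.532 GB.

3.53 GB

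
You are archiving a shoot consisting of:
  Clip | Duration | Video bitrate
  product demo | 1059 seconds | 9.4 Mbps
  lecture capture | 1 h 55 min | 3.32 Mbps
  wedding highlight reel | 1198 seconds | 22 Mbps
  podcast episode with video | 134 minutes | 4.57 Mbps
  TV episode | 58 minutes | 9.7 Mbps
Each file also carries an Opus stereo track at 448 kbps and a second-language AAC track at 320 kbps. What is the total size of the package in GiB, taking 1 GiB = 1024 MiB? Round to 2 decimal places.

Audio total: 448 + 320 = 768 kbps = 0.768 Mbps.
product demo: 10.168 Mbps × 1059 s = 10767.9 Mb
lecture capture: 4.088 Mbps × 6900 s = 28207.2 Mb
wedding highlight reel: 22.768 Mbps × 1198 s = 27276.1 Mb
podcast episode with video: 5.338 Mbps × 8040 s = 42917.5 Mb
TV episode: 10.468 Mbps × 3480 s = 36428.6 Mb
Total: 145597.3 Mb = 18199.7 MB.
= 16.95 GiB.

16.95 GiB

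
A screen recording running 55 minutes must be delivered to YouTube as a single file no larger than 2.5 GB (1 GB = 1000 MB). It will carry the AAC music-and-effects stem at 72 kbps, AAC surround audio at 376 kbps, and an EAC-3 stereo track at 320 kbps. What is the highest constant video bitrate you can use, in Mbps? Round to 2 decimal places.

5.29 Mbps

Budget: 2.5 GB = 20000.0 Mb.
55 min = 3300 s
Total bitrate budget: 20000.0 Mb / 3300 s = 6.061 Mbps.
Audio total: 72 + 376 + 320 = 768 kbps = 0.768 Mbps.
Video: 6.061 − 0.768 = 5.293 Mbps.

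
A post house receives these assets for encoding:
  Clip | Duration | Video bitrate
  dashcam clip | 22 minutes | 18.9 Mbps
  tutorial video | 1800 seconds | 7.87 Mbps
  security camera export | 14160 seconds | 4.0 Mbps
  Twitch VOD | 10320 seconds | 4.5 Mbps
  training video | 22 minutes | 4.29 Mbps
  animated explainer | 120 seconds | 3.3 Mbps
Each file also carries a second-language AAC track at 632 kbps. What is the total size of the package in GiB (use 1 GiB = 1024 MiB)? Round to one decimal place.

Audio: 632 kbps = 0.632 Mbps.
dashcam clip: 19.532 Mbps × 1320 s = 25782.2 Mb
tutorial video: 8.502 Mbps × 1800 s = 15303.6 Mb
security camera export: 4.632 Mbps × 14160 s = 65589.1 Mb
Twitch VOD: 5.132 Mbps × 10320 s = 52962.2 Mb
training video: 4.922 Mbps × 1320 s = 6497.0 Mb
animated explainer: 3.932 Mbps × 120 s = 471.8 Mb
Total: 166606.1 Mb = 20825.8 MB.
= 19.40 GiB.

19.4 GiB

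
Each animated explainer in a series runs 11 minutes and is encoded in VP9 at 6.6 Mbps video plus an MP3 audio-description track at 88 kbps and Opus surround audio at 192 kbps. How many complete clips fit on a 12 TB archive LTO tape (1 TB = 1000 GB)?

11 min = 660 s
Audio total: 88 + 192 = 280 kbps = 0.280 Mbps.
Total bitrate: 6.880 Mbps.
Per item: 6.880 Mbps × 660 s = 4,541 Mb = 567.6 MB.
Capacity: 12 TB = 96,000,000 Mb; 21141.65 items → 21141 complete.

21141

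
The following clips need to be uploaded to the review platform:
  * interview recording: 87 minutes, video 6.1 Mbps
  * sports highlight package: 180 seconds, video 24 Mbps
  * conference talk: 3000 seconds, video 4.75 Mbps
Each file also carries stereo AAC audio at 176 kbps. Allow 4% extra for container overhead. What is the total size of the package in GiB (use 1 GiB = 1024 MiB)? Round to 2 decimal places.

Audio: 176 kbps = 0.176 Mbps.
interview recording: 6.276 Mbps × 5220 s × 1.04 = 34071.1 Mb
sports highlight package: 24.176 Mbps × 180 s × 1.04 = 4525.7 Mb
conference talk: 4.926 Mbps × 3000 s × 1.04 = 15369.1 Mb
Total: 53966.0 Mb = 6745.8 MB.
= 6.282 GiB.

6.28 GiB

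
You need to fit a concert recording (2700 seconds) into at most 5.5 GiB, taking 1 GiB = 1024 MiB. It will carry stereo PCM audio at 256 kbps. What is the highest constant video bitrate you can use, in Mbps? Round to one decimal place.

17.2 Mbps

Budget: 5.5 GiB = 47244.6 Mb.
Total bitrate budget: 47244.6 Mb / 2700 s = 17.498 Mbps.
Audio: 256 kbps = 0.256 Mbps.
Video: 17.498 − 0.256 = 17.242 Mbps.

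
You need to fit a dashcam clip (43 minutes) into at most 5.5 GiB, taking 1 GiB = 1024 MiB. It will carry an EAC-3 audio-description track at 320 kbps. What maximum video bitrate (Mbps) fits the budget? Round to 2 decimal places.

Budget: 5.5 GiB = 47244.6 Mb.
43 min = 2580 s
Total bitrate budget: 47244.6 Mb / 2580 s = 18.312 Mbps.
Audio: 320 kbps = 0.320 Mbps.
Video: 18.312 − 0.320 = 17.992 Mbps.

17.99 Mbps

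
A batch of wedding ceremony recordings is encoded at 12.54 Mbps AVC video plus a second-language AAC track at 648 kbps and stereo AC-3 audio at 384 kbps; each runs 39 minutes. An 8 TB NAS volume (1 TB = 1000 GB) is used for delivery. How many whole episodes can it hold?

39 min = 2340 s
Audio total: 648 + 384 = 1032 kbps = 1.032 Mbps.
Total bitrate: 13.572 Mbps.
Per item: 13.572 Mbps × 2340 s = 31,758 Mb = 3,970 MB.
Capacity: 8 TB = 64,000,000 Mb; 2015.21 items → 2015 complete.

2015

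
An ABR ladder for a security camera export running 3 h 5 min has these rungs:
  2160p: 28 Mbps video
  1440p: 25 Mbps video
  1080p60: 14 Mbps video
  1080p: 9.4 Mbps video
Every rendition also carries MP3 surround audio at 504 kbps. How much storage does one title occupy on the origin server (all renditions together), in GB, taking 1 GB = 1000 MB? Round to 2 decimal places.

3 h 5 min = 185 min = 11100 s
Audio: 504 kbps = 0.504 Mbps.
Sum of rendition bitrates: (28+0.504) + (25+0.504) + (14+0.504) + (9.4+0.504) = 78.416 Mbps.
× 11100 s = 870,418 Mb = 108,802 MB = 108.8 GB.

108.80 GB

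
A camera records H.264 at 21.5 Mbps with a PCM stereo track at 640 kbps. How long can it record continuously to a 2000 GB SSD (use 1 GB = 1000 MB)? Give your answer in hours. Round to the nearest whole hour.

Audio: 640 kbps = 0.640 Mbps.
Total bitrate: 21.5 + 0.640 = 22.140 Mbps.
Capacity: 2000 GB = 16,000,000 Mb.
Recording time: 16,000,000 / 22.140 = 722,674 s ≈ 201 hours.

201 hours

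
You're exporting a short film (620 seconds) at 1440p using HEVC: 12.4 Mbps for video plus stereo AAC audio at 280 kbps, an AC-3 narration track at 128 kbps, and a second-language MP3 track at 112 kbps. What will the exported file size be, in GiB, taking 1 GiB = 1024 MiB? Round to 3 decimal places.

Audio total: 280 + 128 + 112 = 520 kbps = 0.520 Mbps.
Total bitrate: 12.4 + 0.520 = 12.920 Mbps.
Stream data: 12.920 Mbps × 620 s = 8010.4 Mb.
8,010 Mb = 1,001,300,000 bytes ÷ 1,073,741,824 = 0.9325 GiB.

0.933 GiB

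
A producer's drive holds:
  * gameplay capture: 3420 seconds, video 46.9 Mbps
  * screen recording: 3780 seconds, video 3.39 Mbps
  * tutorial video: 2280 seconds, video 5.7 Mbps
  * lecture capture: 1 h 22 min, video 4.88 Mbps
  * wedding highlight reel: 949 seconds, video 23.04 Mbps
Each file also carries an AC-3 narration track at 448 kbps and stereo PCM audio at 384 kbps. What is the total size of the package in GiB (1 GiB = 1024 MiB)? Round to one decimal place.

Audio total: 448 + 384 = 832 kbps = 0.832 Mbps.
gameplay capture: 47.732 Mbps × 3420 s = 163243.4 Mb
screen recording: 4.222 Mbps × 3780 s = 15959.2 Mb
tutorial video: 6.532 Mbps × 2280 s = 14893.0 Mb
lecture capture: 5.712 Mbps × 4920 s = 28103.0 Mb
wedding highlight reel: 23.872 Mbps × 949 s = 22654.5 Mb
Total: 244853.1 Mb = 30606.6 MB.
= 28.50 GiB.

28.5 GiB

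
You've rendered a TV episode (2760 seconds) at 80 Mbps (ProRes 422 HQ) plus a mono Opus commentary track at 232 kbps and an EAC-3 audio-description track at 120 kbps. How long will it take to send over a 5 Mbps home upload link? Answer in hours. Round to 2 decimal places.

Audio total: 232 + 120 = 352 kbps = 0.352 Mbps.
Total bitrate: 80.352 Mbps.
File: 80.352 Mbps × 2760 s = 221771.5 Mb.
At 5 Mbps: 221771.5 / 5 = 44354.3 s ≈ 12.3 hours.

12.32 hours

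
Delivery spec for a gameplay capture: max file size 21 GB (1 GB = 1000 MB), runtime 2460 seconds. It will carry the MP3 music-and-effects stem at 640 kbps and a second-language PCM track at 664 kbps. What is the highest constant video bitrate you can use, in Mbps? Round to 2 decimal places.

66.99 Mbps

Budget: 21 GB = 168000.0 Mb.
Total bitrate budget: 168000.0 Mb / 2460 s = 68.293 Mbps.
Audio total: 640 + 664 = 1304 kbps = 1.304 Mbps.
Video: 68.293 − 1.304 = 66.989 Mbps.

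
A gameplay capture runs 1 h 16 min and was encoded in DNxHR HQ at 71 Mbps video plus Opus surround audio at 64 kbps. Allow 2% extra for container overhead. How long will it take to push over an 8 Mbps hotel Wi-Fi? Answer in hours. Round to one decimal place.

1 h 16 min = 76 min = 4560 s
Audio: 64 kbps = 0.064 Mbps.
Total bitrate: 71.064 Mbps.
File: 71.064 Mbps × 4560 s = 324051.8 Mb.
With 2% container overhead: ×1.02. → 330532.9 Mb.
At 8 Mbps: 330532.9 / 8 = 41316.6 s ≈ 11.5 hours.

11.5 hours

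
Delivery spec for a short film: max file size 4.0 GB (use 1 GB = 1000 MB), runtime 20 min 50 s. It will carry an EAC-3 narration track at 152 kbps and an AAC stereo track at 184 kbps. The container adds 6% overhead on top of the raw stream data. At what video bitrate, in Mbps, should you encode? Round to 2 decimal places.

Budget: 4.0 GB = 32000.0 Mb.
Stream payload after overhead: 32000.0 / 1.06 = 30188.7 Mb.
20 min 50 s = 1250 s
Total bitrate budget: 30188.7 Mb / 1250 s = 24.151 Mbps.
Audio total: 152 + 184 = 336 kbps = 0.336 Mbps.
Video: 24.151 − 0.336 = 23.815 Mbps.

23.81 Mbps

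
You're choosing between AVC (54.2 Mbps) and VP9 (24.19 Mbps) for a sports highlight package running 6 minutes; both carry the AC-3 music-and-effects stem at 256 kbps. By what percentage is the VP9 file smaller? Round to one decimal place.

55.1%

6 min = 360 s
Audio: 256 kbps = 0.256 Mbps.
AVC: 54.456 Mbps × 360 s = 19604.2 Mb = 2.451 GB.
VP9: 24.446 Mbps × 360 s = 8800.6 Mb = 1.100 GB.
Reduction: (1 − 1.100/2.451) × 100 = 55.11%.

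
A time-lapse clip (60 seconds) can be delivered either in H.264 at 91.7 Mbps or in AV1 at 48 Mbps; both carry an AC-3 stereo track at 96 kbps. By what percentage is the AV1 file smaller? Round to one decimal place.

Audio: 96 kbps = 0.096 Mbps.
H.264: 91.796 Mbps × 60 s = 5507.8 Mb = 0.641 GiB.
AV1: 48.096 Mbps × 60 s = 2885.8 Mb = 0.336 GiB.
Reduction: (1 − 0.336/0.641) × 100 = 47.61%.

47.6%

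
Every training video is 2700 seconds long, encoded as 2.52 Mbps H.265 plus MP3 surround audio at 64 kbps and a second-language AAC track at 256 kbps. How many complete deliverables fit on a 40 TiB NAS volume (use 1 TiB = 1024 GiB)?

45884

Audio total: 64 + 256 = 320 kbps = 0.320 Mbps.
Total bitrate: 2.840 Mbps.
Per item: 2.840 Mbps × 2700 s = 7,668 Mb = 958.5 MB.
Capacity: 40 TiB = 351,843,721 Mb; 45884.68 items → 45884 complete.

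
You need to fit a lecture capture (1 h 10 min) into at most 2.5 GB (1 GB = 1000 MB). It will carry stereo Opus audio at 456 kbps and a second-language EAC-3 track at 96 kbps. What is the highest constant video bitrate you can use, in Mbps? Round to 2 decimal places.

Budget: 2.5 GB = 20000.0 Mb.
1 h 10 min = 70 min = 4200 s
Total bitrate budget: 20000.0 Mb / 4200 s = 4.762 Mbps.
Audio total: 456 + 96 = 552 kbps = 0.552 Mbps.
Video: 4.762 − 0.552 = 4.210 Mbps.

4.21 Mbps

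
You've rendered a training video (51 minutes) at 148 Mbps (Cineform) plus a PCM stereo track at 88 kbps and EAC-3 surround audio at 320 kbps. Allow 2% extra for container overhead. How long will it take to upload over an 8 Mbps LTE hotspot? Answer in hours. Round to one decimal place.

51 min = 3060 s
Audio total: 88 + 320 = 408 kbps = 0.408 Mbps.
Total bitrate: 148.408 Mbps.
File: 148.408 Mbps × 3060 s = 454128.5 Mb.
With 2% container overhead: ×1.02. → 463211.0 Mb.
At 8 Mbps: 463211.0 / 8 = 57901.4 s ≈ 16.1 hours.

16.1 hours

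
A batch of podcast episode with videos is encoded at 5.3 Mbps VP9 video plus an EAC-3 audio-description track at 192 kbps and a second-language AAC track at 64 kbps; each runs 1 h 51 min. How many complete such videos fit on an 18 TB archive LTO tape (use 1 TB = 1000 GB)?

3891

1 h 51 min = 111 min = 6660 s
Audio total: 192 + 64 = 256 kbps = 0.256 Mbps.
Total bitrate: 5.556 Mbps.
Per item: 5.556 Mbps × 6660 s = 37,003 Mb = 4,625 MB.
Capacity: 18 TB = 144,000,000 Mb; 3891.58 items → 3891 complete.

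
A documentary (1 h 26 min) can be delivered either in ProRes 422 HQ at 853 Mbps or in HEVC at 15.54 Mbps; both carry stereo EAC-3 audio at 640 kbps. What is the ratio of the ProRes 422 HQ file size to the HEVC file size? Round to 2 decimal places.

1 h 26 min = 86 min = 5160 s
Audio: 640 kbps = 0.640 Mbps.
ProRes 422 HQ: 853.640 Mbps × 5160 s = 4404782.4 Mb = 550.598 GB.
HEVC: 16.180 Mbps × 5160 s = 83488.8 Mb = 10.436 GB.
Ratio: 550.598 / 10.436 = 52.759.

52.76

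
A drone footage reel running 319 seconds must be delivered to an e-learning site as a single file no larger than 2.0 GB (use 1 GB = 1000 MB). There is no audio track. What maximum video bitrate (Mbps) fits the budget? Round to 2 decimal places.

Budget: 2.0 GB = 16000.0 Mb.
Total bitrate budget: 16000.0 Mb / 319 s = 50.157 Mbps.

50.16 Mbps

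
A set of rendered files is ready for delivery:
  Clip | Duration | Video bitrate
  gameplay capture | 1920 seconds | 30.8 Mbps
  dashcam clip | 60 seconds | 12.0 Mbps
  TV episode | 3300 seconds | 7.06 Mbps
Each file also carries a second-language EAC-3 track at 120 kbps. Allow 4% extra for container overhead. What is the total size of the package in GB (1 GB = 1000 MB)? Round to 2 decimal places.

10.89 GB

Audio: 120 kbps = 0.120 Mbps.
gameplay capture: 30.920 Mbps × 1920 s × 1.04 = 61741.1 Mb
dashcam clip: 12.120 Mbps × 60 s × 1.04 = 756.3 Mb
TV episode: 7.180 Mbps × 3300 s × 1.04 = 24641.8 Mb
Total: 87139.1 Mb = 10892.4 MB.
= 10.89 GB.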